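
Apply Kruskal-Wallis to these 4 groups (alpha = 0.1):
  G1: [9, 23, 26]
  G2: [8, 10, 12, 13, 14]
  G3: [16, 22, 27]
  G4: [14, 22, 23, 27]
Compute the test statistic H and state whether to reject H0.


Step 1: Combine all N = 15 observations and assign midranks.
sorted (value, group, rank): (8,G2,1), (9,G1,2), (10,G2,3), (12,G2,4), (13,G2,5), (14,G2,6.5), (14,G4,6.5), (16,G3,8), (22,G3,9.5), (22,G4,9.5), (23,G1,11.5), (23,G4,11.5), (26,G1,13), (27,G3,14.5), (27,G4,14.5)
Step 2: Sum ranks within each group.
R_1 = 26.5 (n_1 = 3)
R_2 = 19.5 (n_2 = 5)
R_3 = 32 (n_3 = 3)
R_4 = 42 (n_4 = 4)
Step 3: H = 12/(N(N+1)) * sum(R_i^2/n_i) - 3(N+1)
     = 12/(15*16) * (26.5^2/3 + 19.5^2/5 + 32^2/3 + 42^2/4) - 3*16
     = 0.050000 * 1092.47 - 48
     = 6.623333.
Step 4: Ties present; correction factor C = 1 - 24/(15^3 - 15) = 0.992857. Corrected H = 6.623333 / 0.992857 = 6.670983.
Step 5: Under H0, H ~ chi^2(3); p-value = 0.083158.
Step 6: alpha = 0.1. reject H0.

H = 6.6710, df = 3, p = 0.083158, reject H0.


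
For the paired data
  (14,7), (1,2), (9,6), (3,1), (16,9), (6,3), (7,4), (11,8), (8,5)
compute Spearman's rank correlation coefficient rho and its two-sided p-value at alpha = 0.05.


Step 1: Rank x and y separately (midranks; no ties here).
rank(x): 14->8, 1->1, 9->6, 3->2, 16->9, 6->3, 7->4, 11->7, 8->5
rank(y): 7->7, 2->2, 6->6, 1->1, 9->9, 3->3, 4->4, 8->8, 5->5
Step 2: d_i = R_x(i) - R_y(i); compute d_i^2.
  (8-7)^2=1, (1-2)^2=1, (6-6)^2=0, (2-1)^2=1, (9-9)^2=0, (3-3)^2=0, (4-4)^2=0, (7-8)^2=1, (5-5)^2=0
sum(d^2) = 4.
Step 3: rho = 1 - 6*4 / (9*(9^2 - 1)) = 1 - 24/720 = 0.966667.
Step 4: Under H0, t = rho * sqrt((n-2)/(1-rho^2)) = 9.9890 ~ t(7).
Step 5: Two-sided p-value from the t-distribution with 7 df = 0.000022.
Step 6: alpha = 0.05. reject H0.

rho = 0.9667, p = 0.000022, reject H0 at alpha = 0.05.


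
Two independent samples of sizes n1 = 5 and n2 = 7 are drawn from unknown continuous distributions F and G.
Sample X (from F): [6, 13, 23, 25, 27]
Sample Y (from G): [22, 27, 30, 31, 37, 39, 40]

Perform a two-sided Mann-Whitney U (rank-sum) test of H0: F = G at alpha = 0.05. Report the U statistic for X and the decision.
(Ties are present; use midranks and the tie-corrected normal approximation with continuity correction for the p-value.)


Step 1: Combine and sort all 12 observations; assign midranks.
sorted (value, group): (6,X), (13,X), (22,Y), (23,X), (25,X), (27,X), (27,Y), (30,Y), (31,Y), (37,Y), (39,Y), (40,Y)
ranks: 6->1, 13->2, 22->3, 23->4, 25->5, 27->6.5, 27->6.5, 30->8, 31->9, 37->10, 39->11, 40->12
Step 2: Rank sum for X: R1 = 1 + 2 + 4 + 5 + 6.5 = 18.5.
Step 3: U_X = R1 - n1(n1+1)/2 = 18.5 - 5*6/2 = 18.5 - 15 = 3.5.
       U_Y = n1*n2 - U_X = 35 - 3.5 = 31.5.
Step 4: Ties are present, so use the tie-corrected normal approximation (with continuity correction) for the p-value.
Step 5: p-value = 0.028075; compare to alpha = 0.05. reject H0.

U_X = 3.5, p = 0.028075, reject H0 at alpha = 0.05.


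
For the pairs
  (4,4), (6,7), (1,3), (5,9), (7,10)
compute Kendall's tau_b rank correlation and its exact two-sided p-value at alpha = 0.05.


Step 1: Enumerate the 10 unordered pairs (i,j) with i<j and classify each by sign(x_j-x_i) * sign(y_j-y_i).
  (1,2):dx=+2,dy=+3->C; (1,3):dx=-3,dy=-1->C; (1,4):dx=+1,dy=+5->C; (1,5):dx=+3,dy=+6->C
  (2,3):dx=-5,dy=-4->C; (2,4):dx=-1,dy=+2->D; (2,5):dx=+1,dy=+3->C; (3,4):dx=+4,dy=+6->C
  (3,5):dx=+6,dy=+7->C; (4,5):dx=+2,dy=+1->C
Step 2: C = 9, D = 1, total pairs = 10.
Step 3: tau = (C - D)/(n(n-1)/2) = (9 - 1)/10 = 0.800000.
Step 4: Exact two-sided p-value (enumerate n! = 120 permutations of y under H0): p = 0.083333.
Step 5: alpha = 0.05. fail to reject H0.

tau_b = 0.8000 (C=9, D=1), p = 0.083333, fail to reject H0.


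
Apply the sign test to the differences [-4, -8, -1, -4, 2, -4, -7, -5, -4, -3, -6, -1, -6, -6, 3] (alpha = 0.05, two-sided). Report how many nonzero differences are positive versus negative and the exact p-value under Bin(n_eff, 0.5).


Step 1: Discard zero differences. Original n = 15; n_eff = number of nonzero differences = 15.
Nonzero differences (with sign): -4, -8, -1, -4, +2, -4, -7, -5, -4, -3, -6, -1, -6, -6, +3
Step 2: Count signs: positive = 2, negative = 13.
Step 3: Under H0: P(positive) = 0.5, so the number of positives S ~ Bin(15, 0.5).
Step 4: Two-sided exact p-value = sum of Bin(15,0.5) probabilities at or below the observed probability = 0.007385.
Step 5: alpha = 0.05. reject H0.

n_eff = 15, pos = 2, neg = 13, p = 0.007385, reject H0.


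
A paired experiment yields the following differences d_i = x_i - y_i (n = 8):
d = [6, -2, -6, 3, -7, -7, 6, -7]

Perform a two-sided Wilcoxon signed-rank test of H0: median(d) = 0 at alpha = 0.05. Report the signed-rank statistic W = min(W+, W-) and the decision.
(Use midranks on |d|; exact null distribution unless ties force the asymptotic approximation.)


Step 1: Drop any zero differences (none here) and take |d_i|.
|d| = [6, 2, 6, 3, 7, 7, 6, 7]
Step 2: Midrank |d_i| (ties get averaged ranks).
ranks: |6|->4, |2|->1, |6|->4, |3|->2, |7|->7, |7|->7, |6|->4, |7|->7
Step 3: Attach original signs; sum ranks with positive sign and with negative sign.
W+ = 4 + 2 + 4 = 10
W- = 1 + 4 + 7 + 7 + 7 = 26
(Check: W+ + W- = 36 should equal n(n+1)/2 = 36.)
Step 4: Test statistic W = min(W+, W-) = 10.
Step 5: Ties in |d|, so use the tie-corrected normal approximation.
        E[W] = n(n+1)/4 = 8*9/4 = 18.
        Tie groups: |d|=6 (t=3), |d|=7 (t=3); sum(t^3 - t) = 48.
        Var[W] = n(n+1)(2n+1)/24 - sum(t^3-t)/48 = 1224/24 - 48/48 = 50.
        z = (W - E[W]) / sqrt(Var[W]) = (10 - 18) / 7.0711 = -1.1314.
        Two-sided p = 2*Phi(z) = 0.257899.
Step 6: alpha = 0.05. fail to reject H0.

W+ = 10, W- = 26, W = min = 10, p = 0.257899, fail to reject H0.


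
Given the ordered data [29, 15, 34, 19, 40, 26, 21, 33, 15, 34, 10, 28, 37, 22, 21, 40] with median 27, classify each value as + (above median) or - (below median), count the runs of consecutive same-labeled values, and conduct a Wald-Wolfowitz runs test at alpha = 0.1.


Step 1: Compute median = 27; label A = above, B = below.
Labels in order: ABABABBABABAABBA  (n_A = 8, n_B = 8)
Step 2: Count runs R = 13.
Step 3: Under H0 (random ordering), E[R] = 2*n_A*n_B/(n_A+n_B) + 1 = 2*8*8/16 + 1 = 9.0000.
        Var[R] = 2*n_A*n_B*(2*n_A*n_B - n_A - n_B) / ((n_A+n_B)^2 * (n_A+n_B-1)) = 14336/3840 = 3.7333.
        SD[R] = 1.9322.
Step 4: Continuity-corrected z = (R - 0.5 - E[R]) / SD[R] = (13 - 0.5 - 9.0000) / 1.9322 = 1.8114.
Step 5: Two-sided p-value via normal approximation = 2*(1 - Phi(|z|)) = 0.070076.
Step 6: alpha = 0.1. reject H0.

R = 13, z = 1.8114, p = 0.070076, reject H0.


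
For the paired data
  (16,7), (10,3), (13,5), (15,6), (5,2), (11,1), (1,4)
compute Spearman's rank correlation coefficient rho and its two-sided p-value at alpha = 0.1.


Step 1: Rank x and y separately (midranks; no ties here).
rank(x): 16->7, 10->3, 13->5, 15->6, 5->2, 11->4, 1->1
rank(y): 7->7, 3->3, 5->5, 6->6, 2->2, 1->1, 4->4
Step 2: d_i = R_x(i) - R_y(i); compute d_i^2.
  (7-7)^2=0, (3-3)^2=0, (5-5)^2=0, (6-6)^2=0, (2-2)^2=0, (4-1)^2=9, (1-4)^2=9
sum(d^2) = 18.
Step 3: rho = 1 - 6*18 / (7*(7^2 - 1)) = 1 - 108/336 = 0.678571.
Step 4: Under H0, t = rho * sqrt((n-2)/(1-rho^2)) = 2.0657 ~ t(5).
Step 5: Two-sided p-value from the t-distribution with 5 df = 0.093750.
Step 6: alpha = 0.1. reject H0.

rho = 0.6786, p = 0.093750, reject H0 at alpha = 0.1.


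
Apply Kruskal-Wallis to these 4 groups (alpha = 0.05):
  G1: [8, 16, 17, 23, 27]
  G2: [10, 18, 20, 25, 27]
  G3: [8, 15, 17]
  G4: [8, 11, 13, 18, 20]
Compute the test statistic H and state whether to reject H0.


Step 1: Combine all N = 18 observations and assign midranks.
sorted (value, group, rank): (8,G1,2), (8,G3,2), (8,G4,2), (10,G2,4), (11,G4,5), (13,G4,6), (15,G3,7), (16,G1,8), (17,G1,9.5), (17,G3,9.5), (18,G2,11.5), (18,G4,11.5), (20,G2,13.5), (20,G4,13.5), (23,G1,15), (25,G2,16), (27,G1,17.5), (27,G2,17.5)
Step 2: Sum ranks within each group.
R_1 = 52 (n_1 = 5)
R_2 = 62.5 (n_2 = 5)
R_3 = 18.5 (n_3 = 3)
R_4 = 38 (n_4 = 5)
Step 3: H = 12/(N(N+1)) * sum(R_i^2/n_i) - 3(N+1)
     = 12/(18*19) * (52^2/5 + 62.5^2/5 + 18.5^2/3 + 38^2/5) - 3*19
     = 0.035088 * 1724.93 - 57
     = 3.523977.
Step 4: Ties present; correction factor C = 1 - 48/(18^3 - 18) = 0.991744. Corrected H = 3.523977 / 0.991744 = 3.553313.
Step 5: Under H0, H ~ chi^2(3); p-value = 0.313913.
Step 6: alpha = 0.05. fail to reject H0.

H = 3.5533, df = 3, p = 0.313913, fail to reject H0.


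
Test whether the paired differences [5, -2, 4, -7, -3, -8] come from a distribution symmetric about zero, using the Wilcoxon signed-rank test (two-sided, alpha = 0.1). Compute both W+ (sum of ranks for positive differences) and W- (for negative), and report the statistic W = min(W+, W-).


Step 1: Drop any zero differences (none here) and take |d_i|.
|d| = [5, 2, 4, 7, 3, 8]
Step 2: Midrank |d_i| (ties get averaged ranks).
ranks: |5|->4, |2|->1, |4|->3, |7|->5, |3|->2, |8|->6
Step 3: Attach original signs; sum ranks with positive sign and with negative sign.
W+ = 4 + 3 = 7
W- = 1 + 5 + 2 + 6 = 14
(Check: W+ + W- = 21 should equal n(n+1)/2 = 21.)
Step 4: Test statistic W = min(W+, W-) = 7.
Step 5: No ties, so the exact null distribution over the 2^6 = 64 sign assignments gives the two-sided p-value = 0.562500.
Step 6: alpha = 0.1. fail to reject H0.

W+ = 7, W- = 14, W = min = 7, p = 0.562500, fail to reject H0.


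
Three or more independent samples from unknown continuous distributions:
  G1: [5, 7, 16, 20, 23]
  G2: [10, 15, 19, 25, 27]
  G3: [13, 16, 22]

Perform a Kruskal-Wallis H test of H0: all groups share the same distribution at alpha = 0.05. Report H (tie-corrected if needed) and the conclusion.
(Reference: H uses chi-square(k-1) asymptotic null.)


Step 1: Combine all N = 13 observations and assign midranks.
sorted (value, group, rank): (5,G1,1), (7,G1,2), (10,G2,3), (13,G3,4), (15,G2,5), (16,G1,6.5), (16,G3,6.5), (19,G2,8), (20,G1,9), (22,G3,10), (23,G1,11), (25,G2,12), (27,G2,13)
Step 2: Sum ranks within each group.
R_1 = 29.5 (n_1 = 5)
R_2 = 41 (n_2 = 5)
R_3 = 20.5 (n_3 = 3)
Step 3: H = 12/(N(N+1)) * sum(R_i^2/n_i) - 3(N+1)
     = 12/(13*14) * (29.5^2/5 + 41^2/5 + 20.5^2/3) - 3*14
     = 0.065934 * 650.333 - 42
     = 0.879121.
Step 4: Ties present; correction factor C = 1 - 6/(13^3 - 13) = 0.997253. Corrected H = 0.879121 / 0.997253 = 0.881543.
Step 5: Under H0, H ~ chi^2(2); p-value = 0.643540.
Step 6: alpha = 0.05. fail to reject H0.

H = 0.8815, df = 2, p = 0.643540, fail to reject H0.


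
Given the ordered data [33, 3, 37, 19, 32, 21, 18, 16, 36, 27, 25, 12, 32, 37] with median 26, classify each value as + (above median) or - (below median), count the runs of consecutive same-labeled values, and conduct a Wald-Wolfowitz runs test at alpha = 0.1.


Step 1: Compute median = 26; label A = above, B = below.
Labels in order: ABABABBBAABBAA  (n_A = 7, n_B = 7)
Step 2: Count runs R = 9.
Step 3: Under H0 (random ordering), E[R] = 2*n_A*n_B/(n_A+n_B) + 1 = 2*7*7/14 + 1 = 8.0000.
        Var[R] = 2*n_A*n_B*(2*n_A*n_B - n_A - n_B) / ((n_A+n_B)^2 * (n_A+n_B-1)) = 8232/2548 = 3.2308.
        SD[R] = 1.7974.
Step 4: Continuity-corrected z = (R - 0.5 - E[R]) / SD[R] = (9 - 0.5 - 8.0000) / 1.7974 = 0.2782.
Step 5: Two-sided p-value via normal approximation = 2*(1 - Phi(|z|)) = 0.780879.
Step 6: alpha = 0.1. fail to reject H0.

R = 9, z = 0.2782, p = 0.780879, fail to reject H0.


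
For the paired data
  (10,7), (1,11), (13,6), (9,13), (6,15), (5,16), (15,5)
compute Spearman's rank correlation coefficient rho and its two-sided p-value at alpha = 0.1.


Step 1: Rank x and y separately (midranks; no ties here).
rank(x): 10->5, 1->1, 13->6, 9->4, 6->3, 5->2, 15->7
rank(y): 7->3, 11->4, 6->2, 13->5, 15->6, 16->7, 5->1
Step 2: d_i = R_x(i) - R_y(i); compute d_i^2.
  (5-3)^2=4, (1-4)^2=9, (6-2)^2=16, (4-5)^2=1, (3-6)^2=9, (2-7)^2=25, (7-1)^2=36
sum(d^2) = 100.
Step 3: rho = 1 - 6*100 / (7*(7^2 - 1)) = 1 - 600/336 = -0.785714.
Step 4: Under H0, t = rho * sqrt((n-2)/(1-rho^2)) = -2.8402 ~ t(5).
Step 5: Two-sided p-value from the t-distribution with 5 df = 0.036238.
Step 6: alpha = 0.1. reject H0.

rho = -0.7857, p = 0.036238, reject H0 at alpha = 0.1.


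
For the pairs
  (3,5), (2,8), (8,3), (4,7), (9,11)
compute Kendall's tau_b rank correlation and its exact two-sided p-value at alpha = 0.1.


Step 1: Enumerate the 10 unordered pairs (i,j) with i<j and classify each by sign(x_j-x_i) * sign(y_j-y_i).
  (1,2):dx=-1,dy=+3->D; (1,3):dx=+5,dy=-2->D; (1,4):dx=+1,dy=+2->C; (1,5):dx=+6,dy=+6->C
  (2,3):dx=+6,dy=-5->D; (2,4):dx=+2,dy=-1->D; (2,5):dx=+7,dy=+3->C; (3,4):dx=-4,dy=+4->D
  (3,5):dx=+1,dy=+8->C; (4,5):dx=+5,dy=+4->C
Step 2: C = 5, D = 5, total pairs = 10.
Step 3: tau = (C - D)/(n(n-1)/2) = (5 - 5)/10 = 0.000000.
Step 4: Exact two-sided p-value (enumerate n! = 120 permutations of y under H0): p = 1.000000.
Step 5: alpha = 0.1. fail to reject H0.

tau_b = 0.0000 (C=5, D=5), p = 1.000000, fail to reject H0.


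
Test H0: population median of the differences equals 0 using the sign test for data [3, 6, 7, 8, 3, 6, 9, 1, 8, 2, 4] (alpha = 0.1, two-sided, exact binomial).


Step 1: Discard zero differences. Original n = 11; n_eff = number of nonzero differences = 11.
Nonzero differences (with sign): +3, +6, +7, +8, +3, +6, +9, +1, +8, +2, +4
Step 2: Count signs: positive = 11, negative = 0.
Step 3: Under H0: P(positive) = 0.5, so the number of positives S ~ Bin(11, 0.5).
Step 4: Two-sided exact p-value = sum of Bin(11,0.5) probabilities at or below the observed probability = 0.000977.
Step 5: alpha = 0.1. reject H0.

n_eff = 11, pos = 11, neg = 0, p = 0.000977, reject H0.


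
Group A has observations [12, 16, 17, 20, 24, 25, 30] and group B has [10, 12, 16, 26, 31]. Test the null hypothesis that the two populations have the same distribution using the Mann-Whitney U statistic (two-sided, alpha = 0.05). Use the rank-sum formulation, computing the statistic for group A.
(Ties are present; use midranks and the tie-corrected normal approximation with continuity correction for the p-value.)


Step 1: Combine and sort all 12 observations; assign midranks.
sorted (value, group): (10,Y), (12,X), (12,Y), (16,X), (16,Y), (17,X), (20,X), (24,X), (25,X), (26,Y), (30,X), (31,Y)
ranks: 10->1, 12->2.5, 12->2.5, 16->4.5, 16->4.5, 17->6, 20->7, 24->8, 25->9, 26->10, 30->11, 31->12
Step 2: Rank sum for X: R1 = 2.5 + 4.5 + 6 + 7 + 8 + 9 + 11 = 48.
Step 3: U_X = R1 - n1(n1+1)/2 = 48 - 7*8/2 = 48 - 28 = 20.
       U_Y = n1*n2 - U_X = 35 - 20 = 15.
Step 4: Ties are present, so use the tie-corrected normal approximation (with continuity correction) for the p-value.
Step 5: p-value = 0.744469; compare to alpha = 0.05. fail to reject H0.

U_X = 20, p = 0.744469, fail to reject H0 at alpha = 0.05.


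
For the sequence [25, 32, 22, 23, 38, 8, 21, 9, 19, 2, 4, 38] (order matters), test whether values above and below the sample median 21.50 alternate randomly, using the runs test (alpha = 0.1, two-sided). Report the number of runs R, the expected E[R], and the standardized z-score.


Step 1: Compute median = 21.50; label A = above, B = below.
Labels in order: AAAAABBBBBBA  (n_A = 6, n_B = 6)
Step 2: Count runs R = 3.
Step 3: Under H0 (random ordering), E[R] = 2*n_A*n_B/(n_A+n_B) + 1 = 2*6*6/12 + 1 = 7.0000.
        Var[R] = 2*n_A*n_B*(2*n_A*n_B - n_A - n_B) / ((n_A+n_B)^2 * (n_A+n_B-1)) = 4320/1584 = 2.7273.
        SD[R] = 1.6514.
Step 4: Continuity-corrected z = (R + 0.5 - E[R]) / SD[R] = (3 + 0.5 - 7.0000) / 1.6514 = -2.1194.
Step 5: Two-sided p-value via normal approximation = 2*(1 - Phi(|z|)) = 0.034060.
Step 6: alpha = 0.1. reject H0.

R = 3, z = -2.1194, p = 0.034060, reject H0.


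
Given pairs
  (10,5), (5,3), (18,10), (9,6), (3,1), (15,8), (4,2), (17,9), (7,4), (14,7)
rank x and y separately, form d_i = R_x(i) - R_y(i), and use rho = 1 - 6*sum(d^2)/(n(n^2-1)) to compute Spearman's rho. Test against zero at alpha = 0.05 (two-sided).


Step 1: Rank x and y separately (midranks; no ties here).
rank(x): 10->6, 5->3, 18->10, 9->5, 3->1, 15->8, 4->2, 17->9, 7->4, 14->7
rank(y): 5->5, 3->3, 10->10, 6->6, 1->1, 8->8, 2->2, 9->9, 4->4, 7->7
Step 2: d_i = R_x(i) - R_y(i); compute d_i^2.
  (6-5)^2=1, (3-3)^2=0, (10-10)^2=0, (5-6)^2=1, (1-1)^2=0, (8-8)^2=0, (2-2)^2=0, (9-9)^2=0, (4-4)^2=0, (7-7)^2=0
sum(d^2) = 2.
Step 3: rho = 1 - 6*2 / (10*(10^2 - 1)) = 1 - 12/990 = 0.987879.
Step 4: Under H0, t = rho * sqrt((n-2)/(1-rho^2)) = 18.0003 ~ t(8).
Step 5: Two-sided p-value from the t-distribution with 8 df = 0.000000.
Step 6: alpha = 0.05. reject H0.

rho = 0.9879, p = 0.000000, reject H0 at alpha = 0.05.


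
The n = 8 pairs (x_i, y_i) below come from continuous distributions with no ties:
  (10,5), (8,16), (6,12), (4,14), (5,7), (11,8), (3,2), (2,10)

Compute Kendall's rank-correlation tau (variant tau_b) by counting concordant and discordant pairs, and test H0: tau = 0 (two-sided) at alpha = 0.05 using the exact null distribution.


Step 1: Enumerate the 28 unordered pairs (i,j) with i<j and classify each by sign(x_j-x_i) * sign(y_j-y_i).
  (1,2):dx=-2,dy=+11->D; (1,3):dx=-4,dy=+7->D; (1,4):dx=-6,dy=+9->D; (1,5):dx=-5,dy=+2->D
  (1,6):dx=+1,dy=+3->C; (1,7):dx=-7,dy=-3->C; (1,8):dx=-8,dy=+5->D; (2,3):dx=-2,dy=-4->C
  (2,4):dx=-4,dy=-2->C; (2,5):dx=-3,dy=-9->C; (2,6):dx=+3,dy=-8->D; (2,7):dx=-5,dy=-14->C
  (2,8):dx=-6,dy=-6->C; (3,4):dx=-2,dy=+2->D; (3,5):dx=-1,dy=-5->C; (3,6):dx=+5,dy=-4->D
  (3,7):dx=-3,dy=-10->C; (3,8):dx=-4,dy=-2->C; (4,5):dx=+1,dy=-7->D; (4,6):dx=+7,dy=-6->D
  (4,7):dx=-1,dy=-12->C; (4,8):dx=-2,dy=-4->C; (5,6):dx=+6,dy=+1->C; (5,7):dx=-2,dy=-5->C
  (5,8):dx=-3,dy=+3->D; (6,7):dx=-8,dy=-6->C; (6,8):dx=-9,dy=+2->D; (7,8):dx=-1,dy=+8->D
Step 2: C = 15, D = 13, total pairs = 28.
Step 3: tau = (C - D)/(n(n-1)/2) = (15 - 13)/28 = 0.071429.
Step 4: Exact two-sided p-value (enumerate n! = 40320 permutations of y under H0): p = 0.904861.
Step 5: alpha = 0.05. fail to reject H0.

tau_b = 0.0714 (C=15, D=13), p = 0.904861, fail to reject H0.


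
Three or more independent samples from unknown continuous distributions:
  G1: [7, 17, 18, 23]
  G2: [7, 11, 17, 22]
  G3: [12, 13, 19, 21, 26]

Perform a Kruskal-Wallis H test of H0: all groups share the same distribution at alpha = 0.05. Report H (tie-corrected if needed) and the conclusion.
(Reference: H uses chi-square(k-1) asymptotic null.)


Step 1: Combine all N = 13 observations and assign midranks.
sorted (value, group, rank): (7,G1,1.5), (7,G2,1.5), (11,G2,3), (12,G3,4), (13,G3,5), (17,G1,6.5), (17,G2,6.5), (18,G1,8), (19,G3,9), (21,G3,10), (22,G2,11), (23,G1,12), (26,G3,13)
Step 2: Sum ranks within each group.
R_1 = 28 (n_1 = 4)
R_2 = 22 (n_2 = 4)
R_3 = 41 (n_3 = 5)
Step 3: H = 12/(N(N+1)) * sum(R_i^2/n_i) - 3(N+1)
     = 12/(13*14) * (28^2/4 + 22^2/4 + 41^2/5) - 3*14
     = 0.065934 * 653.2 - 42
     = 1.068132.
Step 4: Ties present; correction factor C = 1 - 12/(13^3 - 13) = 0.994505. Corrected H = 1.068132 / 0.994505 = 1.074033.
Step 5: Under H0, H ~ chi^2(2); p-value = 0.584489.
Step 6: alpha = 0.05. fail to reject H0.

H = 1.0740, df = 2, p = 0.584489, fail to reject H0.


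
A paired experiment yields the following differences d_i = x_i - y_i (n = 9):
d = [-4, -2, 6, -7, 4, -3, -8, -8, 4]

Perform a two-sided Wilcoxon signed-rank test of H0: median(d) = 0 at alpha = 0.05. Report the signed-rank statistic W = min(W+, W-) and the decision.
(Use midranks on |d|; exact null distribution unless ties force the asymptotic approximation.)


Step 1: Drop any zero differences (none here) and take |d_i|.
|d| = [4, 2, 6, 7, 4, 3, 8, 8, 4]
Step 2: Midrank |d_i| (ties get averaged ranks).
ranks: |4|->4, |2|->1, |6|->6, |7|->7, |4|->4, |3|->2, |8|->8.5, |8|->8.5, |4|->4
Step 3: Attach original signs; sum ranks with positive sign and with negative sign.
W+ = 6 + 4 + 4 = 14
W- = 4 + 1 + 7 + 2 + 8.5 + 8.5 = 31
(Check: W+ + W- = 45 should equal n(n+1)/2 = 45.)
Step 4: Test statistic W = min(W+, W-) = 14.
Step 5: Ties in |d|, so use the tie-corrected normal approximation.
        E[W] = n(n+1)/4 = 9*10/4 = 22.5.
        Tie groups: |d|=4 (t=3), |d|=8 (t=2); sum(t^3 - t) = 30.
        Var[W] = n(n+1)(2n+1)/24 - sum(t^3-t)/48 = 1710/24 - 30/48 = 70.625.
        z = (W - E[W]) / sqrt(Var[W]) = (14 - 22.5) / 8.4039 = -1.0114.
        Two-sided p = 2*Phi(z) = 0.311806.
Step 6: alpha = 0.05. fail to reject H0.

W+ = 14, W- = 31, W = min = 14, p = 0.311806, fail to reject H0.


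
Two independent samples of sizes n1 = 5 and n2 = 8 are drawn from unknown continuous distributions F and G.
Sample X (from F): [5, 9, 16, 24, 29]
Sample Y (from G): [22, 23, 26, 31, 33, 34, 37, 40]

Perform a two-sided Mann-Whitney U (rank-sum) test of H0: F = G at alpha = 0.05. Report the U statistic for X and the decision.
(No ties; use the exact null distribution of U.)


Step 1: Combine and sort all 13 observations; assign midranks.
sorted (value, group): (5,X), (9,X), (16,X), (22,Y), (23,Y), (24,X), (26,Y), (29,X), (31,Y), (33,Y), (34,Y), (37,Y), (40,Y)
ranks: 5->1, 9->2, 16->3, 22->4, 23->5, 24->6, 26->7, 29->8, 31->9, 33->10, 34->11, 37->12, 40->13
Step 2: Rank sum for X: R1 = 1 + 2 + 3 + 6 + 8 = 20.
Step 3: U_X = R1 - n1(n1+1)/2 = 20 - 5*6/2 = 20 - 15 = 5.
       U_Y = n1*n2 - U_X = 40 - 5 = 35.
Step 4: No ties, so the exact null distribution of U (based on enumerating the C(13,5) = 1287 equally likely rank assignments) gives the two-sided p-value.
Step 5: p-value = 0.029526; compare to alpha = 0.05. reject H0.

U_X = 5, p = 0.029526, reject H0 at alpha = 0.05.


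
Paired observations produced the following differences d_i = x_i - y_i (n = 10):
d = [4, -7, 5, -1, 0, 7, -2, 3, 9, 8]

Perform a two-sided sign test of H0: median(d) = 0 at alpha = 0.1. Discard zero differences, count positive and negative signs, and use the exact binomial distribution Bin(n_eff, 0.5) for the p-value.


Step 1: Discard zero differences. Original n = 10; n_eff = number of nonzero differences = 9.
Nonzero differences (with sign): +4, -7, +5, -1, +7, -2, +3, +9, +8
Step 2: Count signs: positive = 6, negative = 3.
Step 3: Under H0: P(positive) = 0.5, so the number of positives S ~ Bin(9, 0.5).
Step 4: Two-sided exact p-value = sum of Bin(9,0.5) probabilities at or below the observed probability = 0.507812.
Step 5: alpha = 0.1. fail to reject H0.

n_eff = 9, pos = 6, neg = 3, p = 0.507812, fail to reject H0.


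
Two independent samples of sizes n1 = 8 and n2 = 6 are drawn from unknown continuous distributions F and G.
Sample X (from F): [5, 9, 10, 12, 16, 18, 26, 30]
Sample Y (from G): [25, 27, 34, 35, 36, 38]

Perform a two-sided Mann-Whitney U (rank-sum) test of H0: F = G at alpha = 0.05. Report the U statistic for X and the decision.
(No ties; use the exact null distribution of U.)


Step 1: Combine and sort all 14 observations; assign midranks.
sorted (value, group): (5,X), (9,X), (10,X), (12,X), (16,X), (18,X), (25,Y), (26,X), (27,Y), (30,X), (34,Y), (35,Y), (36,Y), (38,Y)
ranks: 5->1, 9->2, 10->3, 12->4, 16->5, 18->6, 25->7, 26->8, 27->9, 30->10, 34->11, 35->12, 36->13, 38->14
Step 2: Rank sum for X: R1 = 1 + 2 + 3 + 4 + 5 + 6 + 8 + 10 = 39.
Step 3: U_X = R1 - n1(n1+1)/2 = 39 - 8*9/2 = 39 - 36 = 3.
       U_Y = n1*n2 - U_X = 48 - 3 = 45.
Step 4: No ties, so the exact null distribution of U (based on enumerating the C(14,8) = 3003 equally likely rank assignments) gives the two-sided p-value.
Step 5: p-value = 0.004662; compare to alpha = 0.05. reject H0.

U_X = 3, p = 0.004662, reject H0 at alpha = 0.05.


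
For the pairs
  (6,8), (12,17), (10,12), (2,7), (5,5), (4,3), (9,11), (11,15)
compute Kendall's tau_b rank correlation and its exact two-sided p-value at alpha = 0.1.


Step 1: Enumerate the 28 unordered pairs (i,j) with i<j and classify each by sign(x_j-x_i) * sign(y_j-y_i).
  (1,2):dx=+6,dy=+9->C; (1,3):dx=+4,dy=+4->C; (1,4):dx=-4,dy=-1->C; (1,5):dx=-1,dy=-3->C
  (1,6):dx=-2,dy=-5->C; (1,7):dx=+3,dy=+3->C; (1,8):dx=+5,dy=+7->C; (2,3):dx=-2,dy=-5->C
  (2,4):dx=-10,dy=-10->C; (2,5):dx=-7,dy=-12->C; (2,6):dx=-8,dy=-14->C; (2,7):dx=-3,dy=-6->C
  (2,8):dx=-1,dy=-2->C; (3,4):dx=-8,dy=-5->C; (3,5):dx=-5,dy=-7->C; (3,6):dx=-6,dy=-9->C
  (3,7):dx=-1,dy=-1->C; (3,8):dx=+1,dy=+3->C; (4,5):dx=+3,dy=-2->D; (4,6):dx=+2,dy=-4->D
  (4,7):dx=+7,dy=+4->C; (4,8):dx=+9,dy=+8->C; (5,6):dx=-1,dy=-2->C; (5,7):dx=+4,dy=+6->C
  (5,8):dx=+6,dy=+10->C; (6,7):dx=+5,dy=+8->C; (6,8):dx=+7,dy=+12->C; (7,8):dx=+2,dy=+4->C
Step 2: C = 26, D = 2, total pairs = 28.
Step 3: tau = (C - D)/(n(n-1)/2) = (26 - 2)/28 = 0.857143.
Step 4: Exact two-sided p-value (enumerate n! = 40320 permutations of y under H0): p = 0.001736.
Step 5: alpha = 0.1. reject H0.

tau_b = 0.8571 (C=26, D=2), p = 0.001736, reject H0.


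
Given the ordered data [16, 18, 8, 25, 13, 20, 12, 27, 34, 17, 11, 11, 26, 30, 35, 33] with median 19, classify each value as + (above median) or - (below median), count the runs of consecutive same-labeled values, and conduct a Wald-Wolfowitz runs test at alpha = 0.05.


Step 1: Compute median = 19; label A = above, B = below.
Labels in order: BBBABABAABBBAAAA  (n_A = 8, n_B = 8)
Step 2: Count runs R = 8.
Step 3: Under H0 (random ordering), E[R] = 2*n_A*n_B/(n_A+n_B) + 1 = 2*8*8/16 + 1 = 9.0000.
        Var[R] = 2*n_A*n_B*(2*n_A*n_B - n_A - n_B) / ((n_A+n_B)^2 * (n_A+n_B-1)) = 14336/3840 = 3.7333.
        SD[R] = 1.9322.
Step 4: Continuity-corrected z = (R + 0.5 - E[R]) / SD[R] = (8 + 0.5 - 9.0000) / 1.9322 = -0.2588.
Step 5: Two-sided p-value via normal approximation = 2*(1 - Phi(|z|)) = 0.795809.
Step 6: alpha = 0.05. fail to reject H0.

R = 8, z = -0.2588, p = 0.795809, fail to reject H0.


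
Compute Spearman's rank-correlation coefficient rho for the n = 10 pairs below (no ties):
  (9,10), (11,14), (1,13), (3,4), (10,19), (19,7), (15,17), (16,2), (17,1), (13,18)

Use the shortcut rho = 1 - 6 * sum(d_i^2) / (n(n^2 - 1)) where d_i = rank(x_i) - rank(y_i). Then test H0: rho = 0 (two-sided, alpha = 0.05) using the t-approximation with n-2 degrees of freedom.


Step 1: Rank x and y separately (midranks; no ties here).
rank(x): 9->3, 11->5, 1->1, 3->2, 10->4, 19->10, 15->7, 16->8, 17->9, 13->6
rank(y): 10->5, 14->7, 13->6, 4->3, 19->10, 7->4, 17->8, 2->2, 1->1, 18->9
Step 2: d_i = R_x(i) - R_y(i); compute d_i^2.
  (3-5)^2=4, (5-7)^2=4, (1-6)^2=25, (2-3)^2=1, (4-10)^2=36, (10-4)^2=36, (7-8)^2=1, (8-2)^2=36, (9-1)^2=64, (6-9)^2=9
sum(d^2) = 216.
Step 3: rho = 1 - 6*216 / (10*(10^2 - 1)) = 1 - 1296/990 = -0.309091.
Step 4: Under H0, t = rho * sqrt((n-2)/(1-rho^2)) = -0.9193 ~ t(8).
Step 5: Two-sided p-value from the t-distribution with 8 df = 0.384841.
Step 6: alpha = 0.05. fail to reject H0.

rho = -0.3091, p = 0.384841, fail to reject H0 at alpha = 0.05.


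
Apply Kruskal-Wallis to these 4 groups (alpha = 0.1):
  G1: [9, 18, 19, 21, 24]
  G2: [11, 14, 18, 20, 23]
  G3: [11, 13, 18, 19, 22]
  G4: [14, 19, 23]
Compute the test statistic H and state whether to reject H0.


Step 1: Combine all N = 18 observations and assign midranks.
sorted (value, group, rank): (9,G1,1), (11,G2,2.5), (11,G3,2.5), (13,G3,4), (14,G2,5.5), (14,G4,5.5), (18,G1,8), (18,G2,8), (18,G3,8), (19,G1,11), (19,G3,11), (19,G4,11), (20,G2,13), (21,G1,14), (22,G3,15), (23,G2,16.5), (23,G4,16.5), (24,G1,18)
Step 2: Sum ranks within each group.
R_1 = 52 (n_1 = 5)
R_2 = 45.5 (n_2 = 5)
R_3 = 40.5 (n_3 = 5)
R_4 = 33 (n_4 = 3)
Step 3: H = 12/(N(N+1)) * sum(R_i^2/n_i) - 3(N+1)
     = 12/(18*19) * (52^2/5 + 45.5^2/5 + 40.5^2/5 + 33^2/3) - 3*19
     = 0.035088 * 1645.9 - 57
     = 0.750877.
Step 4: Ties present; correction factor C = 1 - 66/(18^3 - 18) = 0.988648. Corrected H = 0.750877 / 0.988648 = 0.759499.
Step 5: Under H0, H ~ chi^2(3); p-value = 0.859128.
Step 6: alpha = 0.1. fail to reject H0.

H = 0.7595, df = 3, p = 0.859128, fail to reject H0.


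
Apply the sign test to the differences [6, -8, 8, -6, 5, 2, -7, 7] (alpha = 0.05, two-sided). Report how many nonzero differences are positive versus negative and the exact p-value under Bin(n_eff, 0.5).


Step 1: Discard zero differences. Original n = 8; n_eff = number of nonzero differences = 8.
Nonzero differences (with sign): +6, -8, +8, -6, +5, +2, -7, +7
Step 2: Count signs: positive = 5, negative = 3.
Step 3: Under H0: P(positive) = 0.5, so the number of positives S ~ Bin(8, 0.5).
Step 4: Two-sided exact p-value = sum of Bin(8,0.5) probabilities at or below the observed probability = 0.726562.
Step 5: alpha = 0.05. fail to reject H0.

n_eff = 8, pos = 5, neg = 3, p = 0.726562, fail to reject H0.


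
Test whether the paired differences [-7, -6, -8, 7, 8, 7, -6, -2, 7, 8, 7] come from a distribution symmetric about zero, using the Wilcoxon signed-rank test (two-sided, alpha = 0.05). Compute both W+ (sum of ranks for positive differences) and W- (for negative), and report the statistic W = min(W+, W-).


Step 1: Drop any zero differences (none here) and take |d_i|.
|d| = [7, 6, 8, 7, 8, 7, 6, 2, 7, 8, 7]
Step 2: Midrank |d_i| (ties get averaged ranks).
ranks: |7|->6, |6|->2.5, |8|->10, |7|->6, |8|->10, |7|->6, |6|->2.5, |2|->1, |7|->6, |8|->10, |7|->6
Step 3: Attach original signs; sum ranks with positive sign and with negative sign.
W+ = 6 + 10 + 6 + 6 + 10 + 6 = 44
W- = 6 + 2.5 + 10 + 2.5 + 1 = 22
(Check: W+ + W- = 66 should equal n(n+1)/2 = 66.)
Step 4: Test statistic W = min(W+, W-) = 22.
Step 5: Ties in |d|, so use the tie-corrected normal approximation.
        E[W] = n(n+1)/4 = 11*12/4 = 33.
        Tie groups: |d|=6 (t=2), |d|=7 (t=5), |d|=8 (t=3); sum(t^3 - t) = 150.
        Var[W] = n(n+1)(2n+1)/24 - sum(t^3-t)/48 = 3036/24 - 150/48 = 123.375.
        z = (W - E[W]) / sqrt(Var[W]) = (22 - 33) / 11.1074 = -0.9903.
        Two-sided p = 2*Phi(z) = 0.322014.
Step 6: alpha = 0.05. fail to reject H0.

W+ = 44, W- = 22, W = min = 22, p = 0.322014, fail to reject H0.


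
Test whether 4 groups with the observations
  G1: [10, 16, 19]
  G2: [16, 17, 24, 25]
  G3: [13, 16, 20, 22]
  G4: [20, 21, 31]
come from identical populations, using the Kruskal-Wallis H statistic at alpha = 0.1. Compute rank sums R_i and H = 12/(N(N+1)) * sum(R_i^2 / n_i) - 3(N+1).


Step 1: Combine all N = 14 observations and assign midranks.
sorted (value, group, rank): (10,G1,1), (13,G3,2), (16,G1,4), (16,G2,4), (16,G3,4), (17,G2,6), (19,G1,7), (20,G3,8.5), (20,G4,8.5), (21,G4,10), (22,G3,11), (24,G2,12), (25,G2,13), (31,G4,14)
Step 2: Sum ranks within each group.
R_1 = 12 (n_1 = 3)
R_2 = 35 (n_2 = 4)
R_3 = 25.5 (n_3 = 4)
R_4 = 32.5 (n_4 = 3)
Step 3: H = 12/(N(N+1)) * sum(R_i^2/n_i) - 3(N+1)
     = 12/(14*15) * (12^2/3 + 35^2/4 + 25.5^2/4 + 32.5^2/3) - 3*15
     = 0.057143 * 868.896 - 45
     = 4.651190.
Step 4: Ties present; correction factor C = 1 - 30/(14^3 - 14) = 0.989011. Corrected H = 4.651190 / 0.989011 = 4.702870.
Step 5: Under H0, H ~ chi^2(3); p-value = 0.194893.
Step 6: alpha = 0.1. fail to reject H0.

H = 4.7029, df = 3, p = 0.194893, fail to reject H0.


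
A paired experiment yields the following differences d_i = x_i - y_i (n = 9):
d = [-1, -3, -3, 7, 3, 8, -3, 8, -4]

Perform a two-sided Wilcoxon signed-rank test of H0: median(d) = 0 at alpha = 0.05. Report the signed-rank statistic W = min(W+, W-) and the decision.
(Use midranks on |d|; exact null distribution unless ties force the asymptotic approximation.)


Step 1: Drop any zero differences (none here) and take |d_i|.
|d| = [1, 3, 3, 7, 3, 8, 3, 8, 4]
Step 2: Midrank |d_i| (ties get averaged ranks).
ranks: |1|->1, |3|->3.5, |3|->3.5, |7|->7, |3|->3.5, |8|->8.5, |3|->3.5, |8|->8.5, |4|->6
Step 3: Attach original signs; sum ranks with positive sign and with negative sign.
W+ = 7 + 3.5 + 8.5 + 8.5 = 27.5
W- = 1 + 3.5 + 3.5 + 3.5 + 6 = 17.5
(Check: W+ + W- = 45 should equal n(n+1)/2 = 45.)
Step 4: Test statistic W = min(W+, W-) = 17.5.
Step 5: Ties in |d|, so use the tie-corrected normal approximation.
        E[W] = n(n+1)/4 = 9*10/4 = 22.5.
        Tie groups: |d|=3 (t=4), |d|=8 (t=2); sum(t^3 - t) = 66.
        Var[W] = n(n+1)(2n+1)/24 - sum(t^3-t)/48 = 1710/24 - 66/48 = 69.875.
        z = (W - E[W]) / sqrt(Var[W]) = (17.5 - 22.5) / 8.3591 = -0.5981.
        Two-sided p = 2*Phi(z) = 0.549741.
Step 6: alpha = 0.05. fail to reject H0.

W+ = 27.5, W- = 17.5, W = min = 17.5, p = 0.549741, fail to reject H0.


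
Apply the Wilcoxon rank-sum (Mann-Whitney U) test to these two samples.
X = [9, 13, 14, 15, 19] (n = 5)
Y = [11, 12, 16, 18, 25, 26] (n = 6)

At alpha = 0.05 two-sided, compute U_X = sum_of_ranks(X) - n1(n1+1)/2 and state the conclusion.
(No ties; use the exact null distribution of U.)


Step 1: Combine and sort all 11 observations; assign midranks.
sorted (value, group): (9,X), (11,Y), (12,Y), (13,X), (14,X), (15,X), (16,Y), (18,Y), (19,X), (25,Y), (26,Y)
ranks: 9->1, 11->2, 12->3, 13->4, 14->5, 15->6, 16->7, 18->8, 19->9, 25->10, 26->11
Step 2: Rank sum for X: R1 = 1 + 4 + 5 + 6 + 9 = 25.
Step 3: U_X = R1 - n1(n1+1)/2 = 25 - 5*6/2 = 25 - 15 = 10.
       U_Y = n1*n2 - U_X = 30 - 10 = 20.
Step 4: No ties, so the exact null distribution of U (based on enumerating the C(11,5) = 462 equally likely rank assignments) gives the two-sided p-value.
Step 5: p-value = 0.428571; compare to alpha = 0.05. fail to reject H0.

U_X = 10, p = 0.428571, fail to reject H0 at alpha = 0.05.


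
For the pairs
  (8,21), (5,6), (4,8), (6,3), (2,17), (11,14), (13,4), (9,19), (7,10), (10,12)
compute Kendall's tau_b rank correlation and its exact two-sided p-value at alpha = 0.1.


Step 1: Enumerate the 45 unordered pairs (i,j) with i<j and classify each by sign(x_j-x_i) * sign(y_j-y_i).
  (1,2):dx=-3,dy=-15->C; (1,3):dx=-4,dy=-13->C; (1,4):dx=-2,dy=-18->C; (1,5):dx=-6,dy=-4->C
  (1,6):dx=+3,dy=-7->D; (1,7):dx=+5,dy=-17->D; (1,8):dx=+1,dy=-2->D; (1,9):dx=-1,dy=-11->C
  (1,10):dx=+2,dy=-9->D; (2,3):dx=-1,dy=+2->D; (2,4):dx=+1,dy=-3->D; (2,5):dx=-3,dy=+11->D
  (2,6):dx=+6,dy=+8->C; (2,7):dx=+8,dy=-2->D; (2,8):dx=+4,dy=+13->C; (2,9):dx=+2,dy=+4->C
  (2,10):dx=+5,dy=+6->C; (3,4):dx=+2,dy=-5->D; (3,5):dx=-2,dy=+9->D; (3,6):dx=+7,dy=+6->C
  (3,7):dx=+9,dy=-4->D; (3,8):dx=+5,dy=+11->C; (3,9):dx=+3,dy=+2->C; (3,10):dx=+6,dy=+4->C
  (4,5):dx=-4,dy=+14->D; (4,6):dx=+5,dy=+11->C; (4,7):dx=+7,dy=+1->C; (4,8):dx=+3,dy=+16->C
  (4,9):dx=+1,dy=+7->C; (4,10):dx=+4,dy=+9->C; (5,6):dx=+9,dy=-3->D; (5,7):dx=+11,dy=-13->D
  (5,8):dx=+7,dy=+2->C; (5,9):dx=+5,dy=-7->D; (5,10):dx=+8,dy=-5->D; (6,7):dx=+2,dy=-10->D
  (6,8):dx=-2,dy=+5->D; (6,9):dx=-4,dy=-4->C; (6,10):dx=-1,dy=-2->C; (7,8):dx=-4,dy=+15->D
  (7,9):dx=-6,dy=+6->D; (7,10):dx=-3,dy=+8->D; (8,9):dx=-2,dy=-9->C; (8,10):dx=+1,dy=-7->D
  (9,10):dx=+3,dy=+2->C
Step 2: C = 23, D = 22, total pairs = 45.
Step 3: tau = (C - D)/(n(n-1)/2) = (23 - 22)/45 = 0.022222.
Step 4: Exact two-sided p-value (enumerate n! = 3628800 permutations of y under H0): p = 1.000000.
Step 5: alpha = 0.1. fail to reject H0.

tau_b = 0.0222 (C=23, D=22), p = 1.000000, fail to reject H0.


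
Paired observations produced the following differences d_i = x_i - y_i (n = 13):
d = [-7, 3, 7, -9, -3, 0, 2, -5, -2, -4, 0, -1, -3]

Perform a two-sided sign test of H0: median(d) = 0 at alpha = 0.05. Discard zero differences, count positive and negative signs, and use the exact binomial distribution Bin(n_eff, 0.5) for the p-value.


Step 1: Discard zero differences. Original n = 13; n_eff = number of nonzero differences = 11.
Nonzero differences (with sign): -7, +3, +7, -9, -3, +2, -5, -2, -4, -1, -3
Step 2: Count signs: positive = 3, negative = 8.
Step 3: Under H0: P(positive) = 0.5, so the number of positives S ~ Bin(11, 0.5).
Step 4: Two-sided exact p-value = sum of Bin(11,0.5) probabilities at or below the observed probability = 0.226562.
Step 5: alpha = 0.05. fail to reject H0.

n_eff = 11, pos = 3, neg = 8, p = 0.226562, fail to reject H0.


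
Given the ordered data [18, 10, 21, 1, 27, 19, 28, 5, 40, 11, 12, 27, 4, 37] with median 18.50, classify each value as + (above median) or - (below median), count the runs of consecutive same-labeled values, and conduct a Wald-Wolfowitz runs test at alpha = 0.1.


Step 1: Compute median = 18.50; label A = above, B = below.
Labels in order: BBABAAABABBABA  (n_A = 7, n_B = 7)
Step 2: Count runs R = 10.
Step 3: Under H0 (random ordering), E[R] = 2*n_A*n_B/(n_A+n_B) + 1 = 2*7*7/14 + 1 = 8.0000.
        Var[R] = 2*n_A*n_B*(2*n_A*n_B - n_A - n_B) / ((n_A+n_B)^2 * (n_A+n_B-1)) = 8232/2548 = 3.2308.
        SD[R] = 1.7974.
Step 4: Continuity-corrected z = (R - 0.5 - E[R]) / SD[R] = (10 - 0.5 - 8.0000) / 1.7974 = 0.8345.
Step 5: Two-sided p-value via normal approximation = 2*(1 - Phi(|z|)) = 0.403986.
Step 6: alpha = 0.1. fail to reject H0.

R = 10, z = 0.8345, p = 0.403986, fail to reject H0.


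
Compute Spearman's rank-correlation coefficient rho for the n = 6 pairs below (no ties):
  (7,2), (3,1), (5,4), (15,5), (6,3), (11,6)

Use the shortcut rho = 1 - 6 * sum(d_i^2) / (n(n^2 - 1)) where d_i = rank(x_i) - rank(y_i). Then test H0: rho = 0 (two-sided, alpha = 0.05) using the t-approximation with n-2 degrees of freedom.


Step 1: Rank x and y separately (midranks; no ties here).
rank(x): 7->4, 3->1, 5->2, 15->6, 6->3, 11->5
rank(y): 2->2, 1->1, 4->4, 5->5, 3->3, 6->6
Step 2: d_i = R_x(i) - R_y(i); compute d_i^2.
  (4-2)^2=4, (1-1)^2=0, (2-4)^2=4, (6-5)^2=1, (3-3)^2=0, (5-6)^2=1
sum(d^2) = 10.
Step 3: rho = 1 - 6*10 / (6*(6^2 - 1)) = 1 - 60/210 = 0.714286.
Step 4: Under H0, t = rho * sqrt((n-2)/(1-rho^2)) = 2.0412 ~ t(4).
Step 5: Two-sided p-value from the t-distribution with 4 df = 0.110787.
Step 6: alpha = 0.05. fail to reject H0.

rho = 0.7143, p = 0.110787, fail to reject H0 at alpha = 0.05.


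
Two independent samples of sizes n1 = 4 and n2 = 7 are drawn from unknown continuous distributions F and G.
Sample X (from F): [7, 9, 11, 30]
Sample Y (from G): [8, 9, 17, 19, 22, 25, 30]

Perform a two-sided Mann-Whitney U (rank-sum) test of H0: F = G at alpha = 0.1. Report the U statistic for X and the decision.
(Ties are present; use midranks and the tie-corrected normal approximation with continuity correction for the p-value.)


Step 1: Combine and sort all 11 observations; assign midranks.
sorted (value, group): (7,X), (8,Y), (9,X), (9,Y), (11,X), (17,Y), (19,Y), (22,Y), (25,Y), (30,X), (30,Y)
ranks: 7->1, 8->2, 9->3.5, 9->3.5, 11->5, 17->6, 19->7, 22->8, 25->9, 30->10.5, 30->10.5
Step 2: Rank sum for X: R1 = 1 + 3.5 + 5 + 10.5 = 20.
Step 3: U_X = R1 - n1(n1+1)/2 = 20 - 4*5/2 = 20 - 10 = 10.
       U_Y = n1*n2 - U_X = 28 - 10 = 18.
Step 4: Ties are present, so use the tie-corrected normal approximation (with continuity correction) for the p-value.
Step 5: p-value = 0.506393; compare to alpha = 0.1. fail to reject H0.

U_X = 10, p = 0.506393, fail to reject H0 at alpha = 0.1.


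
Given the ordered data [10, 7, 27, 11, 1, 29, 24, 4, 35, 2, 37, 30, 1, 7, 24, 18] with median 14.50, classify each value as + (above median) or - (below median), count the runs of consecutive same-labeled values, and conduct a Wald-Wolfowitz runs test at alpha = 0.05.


Step 1: Compute median = 14.50; label A = above, B = below.
Labels in order: BBABBAABABAABBAA  (n_A = 8, n_B = 8)
Step 2: Count runs R = 10.
Step 3: Under H0 (random ordering), E[R] = 2*n_A*n_B/(n_A+n_B) + 1 = 2*8*8/16 + 1 = 9.0000.
        Var[R] = 2*n_A*n_B*(2*n_A*n_B - n_A - n_B) / ((n_A+n_B)^2 * (n_A+n_B-1)) = 14336/3840 = 3.7333.
        SD[R] = 1.9322.
Step 4: Continuity-corrected z = (R - 0.5 - E[R]) / SD[R] = (10 - 0.5 - 9.0000) / 1.9322 = 0.2588.
Step 5: Two-sided p-value via normal approximation = 2*(1 - Phi(|z|)) = 0.795809.
Step 6: alpha = 0.05. fail to reject H0.

R = 10, z = 0.2588, p = 0.795809, fail to reject H0.


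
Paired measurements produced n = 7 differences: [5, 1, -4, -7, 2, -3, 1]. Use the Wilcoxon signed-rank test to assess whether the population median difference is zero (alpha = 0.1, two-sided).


Step 1: Drop any zero differences (none here) and take |d_i|.
|d| = [5, 1, 4, 7, 2, 3, 1]
Step 2: Midrank |d_i| (ties get averaged ranks).
ranks: |5|->6, |1|->1.5, |4|->5, |7|->7, |2|->3, |3|->4, |1|->1.5
Step 3: Attach original signs; sum ranks with positive sign and with negative sign.
W+ = 6 + 1.5 + 3 + 1.5 = 12
W- = 5 + 7 + 4 = 16
(Check: W+ + W- = 28 should equal n(n+1)/2 = 28.)
Step 4: Test statistic W = min(W+, W-) = 12.
Step 5: Ties in |d|, so use the tie-corrected normal approximation.
        E[W] = n(n+1)/4 = 7*8/4 = 14.
        Tie groups: |d|=1 (t=2); sum(t^3 - t) = 6.
        Var[W] = n(n+1)(2n+1)/24 - sum(t^3-t)/48 = 840/24 - 6/48 = 34.875.
        z = (W - E[W]) / sqrt(Var[W]) = (12 - 14) / 5.9055 = -0.3387.
        Two-sided p = 2*Phi(z) = 0.734861.
Step 6: alpha = 0.1. fail to reject H0.

W+ = 12, W- = 16, W = min = 12, p = 0.734861, fail to reject H0.
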